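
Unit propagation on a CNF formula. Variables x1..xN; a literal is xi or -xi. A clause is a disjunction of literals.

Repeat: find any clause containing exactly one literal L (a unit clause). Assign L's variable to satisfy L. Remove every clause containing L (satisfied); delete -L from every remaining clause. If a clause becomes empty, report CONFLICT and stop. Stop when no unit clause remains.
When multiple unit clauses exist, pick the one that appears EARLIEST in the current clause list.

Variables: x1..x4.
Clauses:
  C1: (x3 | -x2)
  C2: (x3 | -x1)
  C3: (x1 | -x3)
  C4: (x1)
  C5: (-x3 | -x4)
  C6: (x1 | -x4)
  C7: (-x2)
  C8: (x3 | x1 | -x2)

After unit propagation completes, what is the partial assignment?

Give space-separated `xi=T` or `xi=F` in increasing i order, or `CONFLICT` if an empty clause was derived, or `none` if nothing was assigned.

Answer: x1=T x2=F x3=T x4=F

Derivation:
unit clause [1] forces x1=T; simplify:
  drop -1 from [3, -1] -> [3]
  satisfied 4 clause(s); 4 remain; assigned so far: [1]
unit clause [3] forces x3=T; simplify:
  drop -3 from [-3, -4] -> [-4]
  satisfied 2 clause(s); 2 remain; assigned so far: [1, 3]
unit clause [-4] forces x4=F; simplify:
  satisfied 1 clause(s); 1 remain; assigned so far: [1, 3, 4]
unit clause [-2] forces x2=F; simplify:
  satisfied 1 clause(s); 0 remain; assigned so far: [1, 2, 3, 4]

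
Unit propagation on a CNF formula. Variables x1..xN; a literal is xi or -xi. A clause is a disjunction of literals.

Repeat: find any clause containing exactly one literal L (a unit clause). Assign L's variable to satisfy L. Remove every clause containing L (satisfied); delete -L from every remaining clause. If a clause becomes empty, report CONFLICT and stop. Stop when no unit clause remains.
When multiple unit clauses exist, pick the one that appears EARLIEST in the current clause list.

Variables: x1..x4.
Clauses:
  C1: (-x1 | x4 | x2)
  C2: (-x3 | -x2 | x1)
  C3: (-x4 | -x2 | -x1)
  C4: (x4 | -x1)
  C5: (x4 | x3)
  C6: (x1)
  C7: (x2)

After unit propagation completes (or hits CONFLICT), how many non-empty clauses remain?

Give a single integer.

unit clause [1] forces x1=T; simplify:
  drop -1 from [-1, 4, 2] -> [4, 2]
  drop -1 from [-4, -2, -1] -> [-4, -2]
  drop -1 from [4, -1] -> [4]
  satisfied 2 clause(s); 5 remain; assigned so far: [1]
unit clause [4] forces x4=T; simplify:
  drop -4 from [-4, -2] -> [-2]
  satisfied 3 clause(s); 2 remain; assigned so far: [1, 4]
unit clause [-2] forces x2=F; simplify:
  drop 2 from [2] -> [] (empty!)
  satisfied 1 clause(s); 1 remain; assigned so far: [1, 2, 4]
CONFLICT (empty clause)

Answer: 0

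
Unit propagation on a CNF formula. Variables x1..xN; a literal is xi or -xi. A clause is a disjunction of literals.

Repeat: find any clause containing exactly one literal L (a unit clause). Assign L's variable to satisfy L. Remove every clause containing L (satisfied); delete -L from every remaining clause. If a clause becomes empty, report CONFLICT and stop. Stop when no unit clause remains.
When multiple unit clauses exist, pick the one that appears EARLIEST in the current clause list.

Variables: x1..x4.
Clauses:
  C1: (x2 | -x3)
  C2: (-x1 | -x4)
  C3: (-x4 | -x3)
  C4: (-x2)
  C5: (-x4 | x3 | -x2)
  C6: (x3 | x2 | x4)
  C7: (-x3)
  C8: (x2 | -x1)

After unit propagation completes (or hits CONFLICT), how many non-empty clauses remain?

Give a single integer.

unit clause [-2] forces x2=F; simplify:
  drop 2 from [2, -3] -> [-3]
  drop 2 from [3, 2, 4] -> [3, 4]
  drop 2 from [2, -1] -> [-1]
  satisfied 2 clause(s); 6 remain; assigned so far: [2]
unit clause [-3] forces x3=F; simplify:
  drop 3 from [3, 4] -> [4]
  satisfied 3 clause(s); 3 remain; assigned so far: [2, 3]
unit clause [4] forces x4=T; simplify:
  drop -4 from [-1, -4] -> [-1]
  satisfied 1 clause(s); 2 remain; assigned so far: [2, 3, 4]
unit clause [-1] forces x1=F; simplify:
  satisfied 2 clause(s); 0 remain; assigned so far: [1, 2, 3, 4]

Answer: 0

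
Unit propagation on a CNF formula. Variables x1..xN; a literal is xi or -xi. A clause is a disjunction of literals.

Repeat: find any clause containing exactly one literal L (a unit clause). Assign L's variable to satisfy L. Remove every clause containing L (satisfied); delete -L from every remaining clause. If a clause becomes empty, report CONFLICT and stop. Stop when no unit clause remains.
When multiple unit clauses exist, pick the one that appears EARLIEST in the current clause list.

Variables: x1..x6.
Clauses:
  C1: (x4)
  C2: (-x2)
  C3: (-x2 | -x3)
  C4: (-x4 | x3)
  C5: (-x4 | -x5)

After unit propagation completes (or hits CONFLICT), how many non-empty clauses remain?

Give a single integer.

Answer: 0

Derivation:
unit clause [4] forces x4=T; simplify:
  drop -4 from [-4, 3] -> [3]
  drop -4 from [-4, -5] -> [-5]
  satisfied 1 clause(s); 4 remain; assigned so far: [4]
unit clause [-2] forces x2=F; simplify:
  satisfied 2 clause(s); 2 remain; assigned so far: [2, 4]
unit clause [3] forces x3=T; simplify:
  satisfied 1 clause(s); 1 remain; assigned so far: [2, 3, 4]
unit clause [-5] forces x5=F; simplify:
  satisfied 1 clause(s); 0 remain; assigned so far: [2, 3, 4, 5]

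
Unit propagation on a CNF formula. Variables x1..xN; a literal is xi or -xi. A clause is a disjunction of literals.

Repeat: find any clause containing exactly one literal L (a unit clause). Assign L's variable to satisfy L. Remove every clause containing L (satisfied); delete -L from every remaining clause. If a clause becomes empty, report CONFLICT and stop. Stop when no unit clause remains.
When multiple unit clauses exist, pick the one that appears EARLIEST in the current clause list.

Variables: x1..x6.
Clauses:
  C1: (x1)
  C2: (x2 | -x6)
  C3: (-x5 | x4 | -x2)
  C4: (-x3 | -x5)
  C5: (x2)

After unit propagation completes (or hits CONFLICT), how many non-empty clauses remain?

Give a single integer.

Answer: 2

Derivation:
unit clause [1] forces x1=T; simplify:
  satisfied 1 clause(s); 4 remain; assigned so far: [1]
unit clause [2] forces x2=T; simplify:
  drop -2 from [-5, 4, -2] -> [-5, 4]
  satisfied 2 clause(s); 2 remain; assigned so far: [1, 2]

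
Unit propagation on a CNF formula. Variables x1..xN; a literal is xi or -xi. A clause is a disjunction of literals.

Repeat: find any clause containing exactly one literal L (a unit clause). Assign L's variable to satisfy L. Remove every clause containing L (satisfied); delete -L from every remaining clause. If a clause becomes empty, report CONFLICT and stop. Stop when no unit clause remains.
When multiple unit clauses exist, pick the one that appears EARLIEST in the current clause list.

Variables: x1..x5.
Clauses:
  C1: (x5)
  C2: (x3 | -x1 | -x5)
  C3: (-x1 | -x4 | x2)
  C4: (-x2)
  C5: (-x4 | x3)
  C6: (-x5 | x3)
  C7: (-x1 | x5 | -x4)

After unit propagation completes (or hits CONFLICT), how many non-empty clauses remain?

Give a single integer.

unit clause [5] forces x5=T; simplify:
  drop -5 from [3, -1, -5] -> [3, -1]
  drop -5 from [-5, 3] -> [3]
  satisfied 2 clause(s); 5 remain; assigned so far: [5]
unit clause [-2] forces x2=F; simplify:
  drop 2 from [-1, -4, 2] -> [-1, -4]
  satisfied 1 clause(s); 4 remain; assigned so far: [2, 5]
unit clause [3] forces x3=T; simplify:
  satisfied 3 clause(s); 1 remain; assigned so far: [2, 3, 5]

Answer: 1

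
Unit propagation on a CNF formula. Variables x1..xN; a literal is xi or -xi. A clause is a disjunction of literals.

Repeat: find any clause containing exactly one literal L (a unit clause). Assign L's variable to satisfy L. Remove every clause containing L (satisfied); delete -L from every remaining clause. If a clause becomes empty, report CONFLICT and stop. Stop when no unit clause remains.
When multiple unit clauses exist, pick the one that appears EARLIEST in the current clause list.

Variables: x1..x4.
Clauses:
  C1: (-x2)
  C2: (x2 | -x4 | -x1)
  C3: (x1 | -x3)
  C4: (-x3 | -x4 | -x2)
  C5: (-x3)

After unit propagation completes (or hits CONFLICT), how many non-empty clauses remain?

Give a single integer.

Answer: 1

Derivation:
unit clause [-2] forces x2=F; simplify:
  drop 2 from [2, -4, -1] -> [-4, -1]
  satisfied 2 clause(s); 3 remain; assigned so far: [2]
unit clause [-3] forces x3=F; simplify:
  satisfied 2 clause(s); 1 remain; assigned so far: [2, 3]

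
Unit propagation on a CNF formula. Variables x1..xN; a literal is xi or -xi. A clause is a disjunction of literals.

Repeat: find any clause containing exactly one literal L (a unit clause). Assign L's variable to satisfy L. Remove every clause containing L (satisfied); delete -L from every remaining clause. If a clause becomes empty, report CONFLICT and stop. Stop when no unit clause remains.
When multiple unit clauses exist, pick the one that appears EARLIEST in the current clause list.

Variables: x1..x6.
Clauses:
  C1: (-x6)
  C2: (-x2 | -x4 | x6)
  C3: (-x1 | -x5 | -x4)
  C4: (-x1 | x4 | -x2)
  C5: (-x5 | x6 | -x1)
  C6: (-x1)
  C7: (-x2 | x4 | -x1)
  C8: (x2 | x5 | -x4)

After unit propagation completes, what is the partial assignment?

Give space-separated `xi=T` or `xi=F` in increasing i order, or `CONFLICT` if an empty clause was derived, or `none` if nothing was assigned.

unit clause [-6] forces x6=F; simplify:
  drop 6 from [-2, -4, 6] -> [-2, -4]
  drop 6 from [-5, 6, -1] -> [-5, -1]
  satisfied 1 clause(s); 7 remain; assigned so far: [6]
unit clause [-1] forces x1=F; simplify:
  satisfied 5 clause(s); 2 remain; assigned so far: [1, 6]

Answer: x1=F x6=F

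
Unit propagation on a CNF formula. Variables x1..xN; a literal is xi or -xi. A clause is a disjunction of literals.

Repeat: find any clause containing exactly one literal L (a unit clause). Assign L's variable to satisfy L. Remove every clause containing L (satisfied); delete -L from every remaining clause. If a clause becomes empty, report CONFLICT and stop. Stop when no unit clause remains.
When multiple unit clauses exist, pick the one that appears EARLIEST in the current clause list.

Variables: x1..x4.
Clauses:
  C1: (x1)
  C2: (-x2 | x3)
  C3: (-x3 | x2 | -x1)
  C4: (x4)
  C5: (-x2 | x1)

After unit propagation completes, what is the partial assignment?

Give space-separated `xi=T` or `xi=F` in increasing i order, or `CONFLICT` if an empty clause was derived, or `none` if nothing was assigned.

Answer: x1=T x4=T

Derivation:
unit clause [1] forces x1=T; simplify:
  drop -1 from [-3, 2, -1] -> [-3, 2]
  satisfied 2 clause(s); 3 remain; assigned so far: [1]
unit clause [4] forces x4=T; simplify:
  satisfied 1 clause(s); 2 remain; assigned so far: [1, 4]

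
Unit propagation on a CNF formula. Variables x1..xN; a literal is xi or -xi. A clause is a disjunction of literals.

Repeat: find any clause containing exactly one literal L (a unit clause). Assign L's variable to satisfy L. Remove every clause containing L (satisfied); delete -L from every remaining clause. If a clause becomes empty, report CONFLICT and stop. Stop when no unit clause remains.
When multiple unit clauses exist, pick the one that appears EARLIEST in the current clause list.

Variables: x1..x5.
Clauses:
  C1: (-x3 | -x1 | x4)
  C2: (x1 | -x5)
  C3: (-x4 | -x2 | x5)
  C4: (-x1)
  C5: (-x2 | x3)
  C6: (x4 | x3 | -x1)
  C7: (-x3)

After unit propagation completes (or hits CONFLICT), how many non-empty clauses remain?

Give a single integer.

Answer: 0

Derivation:
unit clause [-1] forces x1=F; simplify:
  drop 1 from [1, -5] -> [-5]
  satisfied 3 clause(s); 4 remain; assigned so far: [1]
unit clause [-5] forces x5=F; simplify:
  drop 5 from [-4, -2, 5] -> [-4, -2]
  satisfied 1 clause(s); 3 remain; assigned so far: [1, 5]
unit clause [-3] forces x3=F; simplify:
  drop 3 from [-2, 3] -> [-2]
  satisfied 1 clause(s); 2 remain; assigned so far: [1, 3, 5]
unit clause [-2] forces x2=F; simplify:
  satisfied 2 clause(s); 0 remain; assigned so far: [1, 2, 3, 5]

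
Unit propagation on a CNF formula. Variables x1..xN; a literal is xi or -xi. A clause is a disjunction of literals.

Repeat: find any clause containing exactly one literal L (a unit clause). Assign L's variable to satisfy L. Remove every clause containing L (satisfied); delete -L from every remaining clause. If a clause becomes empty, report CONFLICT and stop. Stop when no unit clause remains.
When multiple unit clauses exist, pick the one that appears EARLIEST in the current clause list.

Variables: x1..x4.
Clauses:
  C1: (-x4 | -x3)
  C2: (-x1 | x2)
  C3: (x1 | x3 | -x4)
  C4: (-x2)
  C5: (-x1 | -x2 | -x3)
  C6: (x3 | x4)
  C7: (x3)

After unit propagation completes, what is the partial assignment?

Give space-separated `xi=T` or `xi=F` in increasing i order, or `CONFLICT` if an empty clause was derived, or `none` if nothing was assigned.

Answer: x1=F x2=F x3=T x4=F

Derivation:
unit clause [-2] forces x2=F; simplify:
  drop 2 from [-1, 2] -> [-1]
  satisfied 2 clause(s); 5 remain; assigned so far: [2]
unit clause [-1] forces x1=F; simplify:
  drop 1 from [1, 3, -4] -> [3, -4]
  satisfied 1 clause(s); 4 remain; assigned so far: [1, 2]
unit clause [3] forces x3=T; simplify:
  drop -3 from [-4, -3] -> [-4]
  satisfied 3 clause(s); 1 remain; assigned so far: [1, 2, 3]
unit clause [-4] forces x4=F; simplify:
  satisfied 1 clause(s); 0 remain; assigned so far: [1, 2, 3, 4]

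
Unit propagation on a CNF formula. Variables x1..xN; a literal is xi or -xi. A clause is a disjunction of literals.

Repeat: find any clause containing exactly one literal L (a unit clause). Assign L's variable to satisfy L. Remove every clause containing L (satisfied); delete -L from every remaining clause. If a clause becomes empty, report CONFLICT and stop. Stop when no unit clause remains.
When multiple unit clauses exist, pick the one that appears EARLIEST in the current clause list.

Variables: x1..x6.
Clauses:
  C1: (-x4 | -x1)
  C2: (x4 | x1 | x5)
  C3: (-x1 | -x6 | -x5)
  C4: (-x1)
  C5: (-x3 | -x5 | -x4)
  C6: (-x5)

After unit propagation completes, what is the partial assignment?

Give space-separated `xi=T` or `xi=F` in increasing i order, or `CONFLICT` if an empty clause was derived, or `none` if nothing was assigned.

Answer: x1=F x4=T x5=F

Derivation:
unit clause [-1] forces x1=F; simplify:
  drop 1 from [4, 1, 5] -> [4, 5]
  satisfied 3 clause(s); 3 remain; assigned so far: [1]
unit clause [-5] forces x5=F; simplify:
  drop 5 from [4, 5] -> [4]
  satisfied 2 clause(s); 1 remain; assigned so far: [1, 5]
unit clause [4] forces x4=T; simplify:
  satisfied 1 clause(s); 0 remain; assigned so far: [1, 4, 5]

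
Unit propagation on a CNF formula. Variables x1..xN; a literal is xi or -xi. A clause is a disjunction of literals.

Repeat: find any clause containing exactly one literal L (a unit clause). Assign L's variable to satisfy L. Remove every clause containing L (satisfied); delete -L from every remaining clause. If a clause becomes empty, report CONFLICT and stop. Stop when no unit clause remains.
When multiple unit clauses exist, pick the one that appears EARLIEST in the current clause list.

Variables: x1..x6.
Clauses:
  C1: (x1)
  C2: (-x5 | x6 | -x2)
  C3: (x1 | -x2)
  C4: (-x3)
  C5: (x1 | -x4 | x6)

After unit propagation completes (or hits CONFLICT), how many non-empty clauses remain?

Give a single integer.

unit clause [1] forces x1=T; simplify:
  satisfied 3 clause(s); 2 remain; assigned so far: [1]
unit clause [-3] forces x3=F; simplify:
  satisfied 1 clause(s); 1 remain; assigned so far: [1, 3]

Answer: 1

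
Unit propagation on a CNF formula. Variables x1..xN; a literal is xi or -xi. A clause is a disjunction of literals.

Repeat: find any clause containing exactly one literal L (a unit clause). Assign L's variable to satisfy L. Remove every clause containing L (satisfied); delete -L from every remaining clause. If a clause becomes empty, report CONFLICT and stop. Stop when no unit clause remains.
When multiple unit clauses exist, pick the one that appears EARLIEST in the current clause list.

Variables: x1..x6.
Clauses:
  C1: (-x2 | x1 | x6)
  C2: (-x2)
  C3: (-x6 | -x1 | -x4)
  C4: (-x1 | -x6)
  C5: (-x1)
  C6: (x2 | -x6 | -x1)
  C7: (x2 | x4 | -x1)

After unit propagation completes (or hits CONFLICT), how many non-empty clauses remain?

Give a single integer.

unit clause [-2] forces x2=F; simplify:
  drop 2 from [2, -6, -1] -> [-6, -1]
  drop 2 from [2, 4, -1] -> [4, -1]
  satisfied 2 clause(s); 5 remain; assigned so far: [2]
unit clause [-1] forces x1=F; simplify:
  satisfied 5 clause(s); 0 remain; assigned so far: [1, 2]

Answer: 0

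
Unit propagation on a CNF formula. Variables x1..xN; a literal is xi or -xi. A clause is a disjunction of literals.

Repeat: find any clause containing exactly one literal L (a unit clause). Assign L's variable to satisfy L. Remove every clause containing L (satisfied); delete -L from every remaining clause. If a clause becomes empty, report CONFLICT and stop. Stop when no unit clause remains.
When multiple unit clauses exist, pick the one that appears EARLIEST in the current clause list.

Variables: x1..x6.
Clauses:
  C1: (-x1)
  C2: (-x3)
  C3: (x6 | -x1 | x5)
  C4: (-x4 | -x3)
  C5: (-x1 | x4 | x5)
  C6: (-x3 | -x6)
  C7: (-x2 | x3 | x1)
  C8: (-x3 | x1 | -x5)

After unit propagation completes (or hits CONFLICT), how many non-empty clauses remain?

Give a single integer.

Answer: 0

Derivation:
unit clause [-1] forces x1=F; simplify:
  drop 1 from [-2, 3, 1] -> [-2, 3]
  drop 1 from [-3, 1, -5] -> [-3, -5]
  satisfied 3 clause(s); 5 remain; assigned so far: [1]
unit clause [-3] forces x3=F; simplify:
  drop 3 from [-2, 3] -> [-2]
  satisfied 4 clause(s); 1 remain; assigned so far: [1, 3]
unit clause [-2] forces x2=F; simplify:
  satisfied 1 clause(s); 0 remain; assigned so far: [1, 2, 3]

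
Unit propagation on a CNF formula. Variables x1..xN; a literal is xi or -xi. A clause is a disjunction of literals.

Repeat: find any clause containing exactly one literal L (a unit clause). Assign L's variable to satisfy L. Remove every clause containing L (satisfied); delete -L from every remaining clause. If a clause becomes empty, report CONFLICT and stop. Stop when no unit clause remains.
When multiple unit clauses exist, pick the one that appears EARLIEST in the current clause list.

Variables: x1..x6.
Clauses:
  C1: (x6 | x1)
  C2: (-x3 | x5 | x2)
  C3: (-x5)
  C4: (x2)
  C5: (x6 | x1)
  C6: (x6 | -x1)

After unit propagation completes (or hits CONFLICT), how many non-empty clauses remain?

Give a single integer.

Answer: 3

Derivation:
unit clause [-5] forces x5=F; simplify:
  drop 5 from [-3, 5, 2] -> [-3, 2]
  satisfied 1 clause(s); 5 remain; assigned so far: [5]
unit clause [2] forces x2=T; simplify:
  satisfied 2 clause(s); 3 remain; assigned so far: [2, 5]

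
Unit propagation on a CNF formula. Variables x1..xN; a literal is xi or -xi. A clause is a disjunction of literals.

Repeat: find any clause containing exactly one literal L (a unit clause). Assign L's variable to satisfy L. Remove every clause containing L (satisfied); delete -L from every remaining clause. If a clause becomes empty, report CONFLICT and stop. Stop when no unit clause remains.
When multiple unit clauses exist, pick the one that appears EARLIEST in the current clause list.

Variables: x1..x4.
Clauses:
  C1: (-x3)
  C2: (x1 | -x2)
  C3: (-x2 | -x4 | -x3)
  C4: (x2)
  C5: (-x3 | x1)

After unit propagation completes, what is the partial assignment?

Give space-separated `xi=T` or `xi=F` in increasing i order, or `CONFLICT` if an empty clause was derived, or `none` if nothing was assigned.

unit clause [-3] forces x3=F; simplify:
  satisfied 3 clause(s); 2 remain; assigned so far: [3]
unit clause [2] forces x2=T; simplify:
  drop -2 from [1, -2] -> [1]
  satisfied 1 clause(s); 1 remain; assigned so far: [2, 3]
unit clause [1] forces x1=T; simplify:
  satisfied 1 clause(s); 0 remain; assigned so far: [1, 2, 3]

Answer: x1=T x2=T x3=F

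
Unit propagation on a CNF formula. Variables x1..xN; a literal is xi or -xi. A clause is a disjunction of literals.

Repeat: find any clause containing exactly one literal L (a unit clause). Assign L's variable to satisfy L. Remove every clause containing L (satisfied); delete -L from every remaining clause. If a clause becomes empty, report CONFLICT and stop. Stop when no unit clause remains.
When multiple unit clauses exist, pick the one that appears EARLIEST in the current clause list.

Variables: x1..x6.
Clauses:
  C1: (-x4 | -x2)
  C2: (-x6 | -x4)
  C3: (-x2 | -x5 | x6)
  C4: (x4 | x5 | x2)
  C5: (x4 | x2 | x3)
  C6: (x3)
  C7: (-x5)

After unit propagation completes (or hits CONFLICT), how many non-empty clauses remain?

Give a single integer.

unit clause [3] forces x3=T; simplify:
  satisfied 2 clause(s); 5 remain; assigned so far: [3]
unit clause [-5] forces x5=F; simplify:
  drop 5 from [4, 5, 2] -> [4, 2]
  satisfied 2 clause(s); 3 remain; assigned so far: [3, 5]

Answer: 3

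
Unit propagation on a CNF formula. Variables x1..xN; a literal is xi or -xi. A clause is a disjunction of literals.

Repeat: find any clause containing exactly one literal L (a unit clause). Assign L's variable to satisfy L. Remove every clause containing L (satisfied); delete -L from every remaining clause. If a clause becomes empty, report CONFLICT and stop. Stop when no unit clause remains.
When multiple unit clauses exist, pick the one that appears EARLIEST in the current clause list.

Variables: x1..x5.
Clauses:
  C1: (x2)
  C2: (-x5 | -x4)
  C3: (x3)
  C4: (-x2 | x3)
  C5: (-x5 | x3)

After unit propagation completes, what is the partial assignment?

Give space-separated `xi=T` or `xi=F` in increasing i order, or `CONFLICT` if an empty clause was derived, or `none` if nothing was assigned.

unit clause [2] forces x2=T; simplify:
  drop -2 from [-2, 3] -> [3]
  satisfied 1 clause(s); 4 remain; assigned so far: [2]
unit clause [3] forces x3=T; simplify:
  satisfied 3 clause(s); 1 remain; assigned so far: [2, 3]

Answer: x2=T x3=T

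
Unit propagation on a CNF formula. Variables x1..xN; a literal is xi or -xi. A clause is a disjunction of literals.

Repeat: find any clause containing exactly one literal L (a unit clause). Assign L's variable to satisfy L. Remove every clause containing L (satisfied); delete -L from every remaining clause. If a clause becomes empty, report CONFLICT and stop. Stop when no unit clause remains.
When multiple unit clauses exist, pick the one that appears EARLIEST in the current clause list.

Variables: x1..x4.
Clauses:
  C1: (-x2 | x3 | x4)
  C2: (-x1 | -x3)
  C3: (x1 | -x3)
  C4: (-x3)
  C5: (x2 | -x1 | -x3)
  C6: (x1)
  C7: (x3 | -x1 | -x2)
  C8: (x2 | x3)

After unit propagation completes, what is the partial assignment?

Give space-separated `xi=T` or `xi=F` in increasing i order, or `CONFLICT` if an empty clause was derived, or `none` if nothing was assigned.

unit clause [-3] forces x3=F; simplify:
  drop 3 from [-2, 3, 4] -> [-2, 4]
  drop 3 from [3, -1, -2] -> [-1, -2]
  drop 3 from [2, 3] -> [2]
  satisfied 4 clause(s); 4 remain; assigned so far: [3]
unit clause [1] forces x1=T; simplify:
  drop -1 from [-1, -2] -> [-2]
  satisfied 1 clause(s); 3 remain; assigned so far: [1, 3]
unit clause [-2] forces x2=F; simplify:
  drop 2 from [2] -> [] (empty!)
  satisfied 2 clause(s); 1 remain; assigned so far: [1, 2, 3]
CONFLICT (empty clause)

Answer: CONFLICT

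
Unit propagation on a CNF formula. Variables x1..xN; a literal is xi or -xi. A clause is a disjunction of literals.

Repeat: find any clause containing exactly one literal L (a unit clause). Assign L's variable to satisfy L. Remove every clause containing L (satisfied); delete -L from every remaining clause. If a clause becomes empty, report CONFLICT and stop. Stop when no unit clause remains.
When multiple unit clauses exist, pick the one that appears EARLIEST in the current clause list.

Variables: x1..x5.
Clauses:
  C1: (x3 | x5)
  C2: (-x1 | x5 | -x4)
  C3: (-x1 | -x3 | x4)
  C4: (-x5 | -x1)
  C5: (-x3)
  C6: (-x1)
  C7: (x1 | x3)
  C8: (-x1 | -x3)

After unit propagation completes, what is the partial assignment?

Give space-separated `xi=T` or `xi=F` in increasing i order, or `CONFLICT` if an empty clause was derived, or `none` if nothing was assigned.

Answer: CONFLICT

Derivation:
unit clause [-3] forces x3=F; simplify:
  drop 3 from [3, 5] -> [5]
  drop 3 from [1, 3] -> [1]
  satisfied 3 clause(s); 5 remain; assigned so far: [3]
unit clause [5] forces x5=T; simplify:
  drop -5 from [-5, -1] -> [-1]
  satisfied 2 clause(s); 3 remain; assigned so far: [3, 5]
unit clause [-1] forces x1=F; simplify:
  drop 1 from [1] -> [] (empty!)
  satisfied 2 clause(s); 1 remain; assigned so far: [1, 3, 5]
CONFLICT (empty clause)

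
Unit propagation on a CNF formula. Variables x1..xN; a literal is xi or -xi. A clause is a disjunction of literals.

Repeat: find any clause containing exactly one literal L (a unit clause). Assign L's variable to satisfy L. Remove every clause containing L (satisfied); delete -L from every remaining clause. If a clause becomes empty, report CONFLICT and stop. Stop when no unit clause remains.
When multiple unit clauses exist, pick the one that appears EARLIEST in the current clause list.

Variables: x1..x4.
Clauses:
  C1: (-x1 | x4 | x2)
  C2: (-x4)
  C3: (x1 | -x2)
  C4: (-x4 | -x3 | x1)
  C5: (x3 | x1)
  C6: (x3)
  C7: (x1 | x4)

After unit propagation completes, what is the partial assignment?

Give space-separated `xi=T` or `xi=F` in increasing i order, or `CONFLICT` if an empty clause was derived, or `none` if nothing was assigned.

Answer: x1=T x2=T x3=T x4=F

Derivation:
unit clause [-4] forces x4=F; simplify:
  drop 4 from [-1, 4, 2] -> [-1, 2]
  drop 4 from [1, 4] -> [1]
  satisfied 2 clause(s); 5 remain; assigned so far: [4]
unit clause [3] forces x3=T; simplify:
  satisfied 2 clause(s); 3 remain; assigned so far: [3, 4]
unit clause [1] forces x1=T; simplify:
  drop -1 from [-1, 2] -> [2]
  satisfied 2 clause(s); 1 remain; assigned so far: [1, 3, 4]
unit clause [2] forces x2=T; simplify:
  satisfied 1 clause(s); 0 remain; assigned so far: [1, 2, 3, 4]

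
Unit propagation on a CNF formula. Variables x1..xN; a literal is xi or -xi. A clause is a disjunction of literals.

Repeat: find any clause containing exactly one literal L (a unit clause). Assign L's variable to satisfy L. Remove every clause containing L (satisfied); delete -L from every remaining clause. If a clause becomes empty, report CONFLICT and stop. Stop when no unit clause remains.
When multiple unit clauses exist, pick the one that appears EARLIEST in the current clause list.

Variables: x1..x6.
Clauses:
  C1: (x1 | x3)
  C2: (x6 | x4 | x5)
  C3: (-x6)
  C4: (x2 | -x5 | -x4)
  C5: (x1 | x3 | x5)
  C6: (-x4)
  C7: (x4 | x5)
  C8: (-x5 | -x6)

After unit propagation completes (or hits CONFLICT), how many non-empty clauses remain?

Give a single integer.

unit clause [-6] forces x6=F; simplify:
  drop 6 from [6, 4, 5] -> [4, 5]
  satisfied 2 clause(s); 6 remain; assigned so far: [6]
unit clause [-4] forces x4=F; simplify:
  drop 4 from [4, 5] -> [5]
  drop 4 from [4, 5] -> [5]
  satisfied 2 clause(s); 4 remain; assigned so far: [4, 6]
unit clause [5] forces x5=T; simplify:
  satisfied 3 clause(s); 1 remain; assigned so far: [4, 5, 6]

Answer: 1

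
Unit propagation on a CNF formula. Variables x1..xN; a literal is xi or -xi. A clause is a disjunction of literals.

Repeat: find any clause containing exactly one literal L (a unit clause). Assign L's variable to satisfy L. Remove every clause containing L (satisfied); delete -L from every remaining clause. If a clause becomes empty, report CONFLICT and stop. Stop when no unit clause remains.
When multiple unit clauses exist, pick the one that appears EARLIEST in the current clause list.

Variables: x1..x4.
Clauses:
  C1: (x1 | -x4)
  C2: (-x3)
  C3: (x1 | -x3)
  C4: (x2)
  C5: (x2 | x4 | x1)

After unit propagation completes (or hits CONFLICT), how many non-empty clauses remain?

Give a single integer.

unit clause [-3] forces x3=F; simplify:
  satisfied 2 clause(s); 3 remain; assigned so far: [3]
unit clause [2] forces x2=T; simplify:
  satisfied 2 clause(s); 1 remain; assigned so far: [2, 3]

Answer: 1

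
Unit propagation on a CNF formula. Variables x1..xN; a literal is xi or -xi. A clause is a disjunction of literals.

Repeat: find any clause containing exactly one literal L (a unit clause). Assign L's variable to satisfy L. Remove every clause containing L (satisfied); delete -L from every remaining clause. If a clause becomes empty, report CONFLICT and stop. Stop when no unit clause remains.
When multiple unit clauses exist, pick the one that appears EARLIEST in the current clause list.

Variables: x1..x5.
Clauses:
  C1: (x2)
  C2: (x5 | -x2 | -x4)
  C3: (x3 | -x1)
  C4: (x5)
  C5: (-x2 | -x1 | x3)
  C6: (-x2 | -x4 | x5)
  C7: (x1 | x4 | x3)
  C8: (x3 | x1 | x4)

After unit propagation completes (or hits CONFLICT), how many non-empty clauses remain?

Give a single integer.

unit clause [2] forces x2=T; simplify:
  drop -2 from [5, -2, -4] -> [5, -4]
  drop -2 from [-2, -1, 3] -> [-1, 3]
  drop -2 from [-2, -4, 5] -> [-4, 5]
  satisfied 1 clause(s); 7 remain; assigned so far: [2]
unit clause [5] forces x5=T; simplify:
  satisfied 3 clause(s); 4 remain; assigned so far: [2, 5]

Answer: 4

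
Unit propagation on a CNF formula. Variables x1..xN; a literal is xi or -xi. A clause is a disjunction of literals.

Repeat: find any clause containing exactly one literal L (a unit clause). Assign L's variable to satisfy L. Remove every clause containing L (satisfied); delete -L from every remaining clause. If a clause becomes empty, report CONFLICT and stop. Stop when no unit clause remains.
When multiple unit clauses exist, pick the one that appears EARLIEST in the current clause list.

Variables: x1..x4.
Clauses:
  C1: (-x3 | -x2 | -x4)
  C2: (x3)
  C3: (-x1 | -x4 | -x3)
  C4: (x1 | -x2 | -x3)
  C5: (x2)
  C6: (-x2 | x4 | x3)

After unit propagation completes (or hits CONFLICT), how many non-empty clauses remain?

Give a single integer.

unit clause [3] forces x3=T; simplify:
  drop -3 from [-3, -2, -4] -> [-2, -4]
  drop -3 from [-1, -4, -3] -> [-1, -4]
  drop -3 from [1, -2, -3] -> [1, -2]
  satisfied 2 clause(s); 4 remain; assigned so far: [3]
unit clause [2] forces x2=T; simplify:
  drop -2 from [-2, -4] -> [-4]
  drop -2 from [1, -2] -> [1]
  satisfied 1 clause(s); 3 remain; assigned so far: [2, 3]
unit clause [-4] forces x4=F; simplify:
  satisfied 2 clause(s); 1 remain; assigned so far: [2, 3, 4]
unit clause [1] forces x1=T; simplify:
  satisfied 1 clause(s); 0 remain; assigned so far: [1, 2, 3, 4]

Answer: 0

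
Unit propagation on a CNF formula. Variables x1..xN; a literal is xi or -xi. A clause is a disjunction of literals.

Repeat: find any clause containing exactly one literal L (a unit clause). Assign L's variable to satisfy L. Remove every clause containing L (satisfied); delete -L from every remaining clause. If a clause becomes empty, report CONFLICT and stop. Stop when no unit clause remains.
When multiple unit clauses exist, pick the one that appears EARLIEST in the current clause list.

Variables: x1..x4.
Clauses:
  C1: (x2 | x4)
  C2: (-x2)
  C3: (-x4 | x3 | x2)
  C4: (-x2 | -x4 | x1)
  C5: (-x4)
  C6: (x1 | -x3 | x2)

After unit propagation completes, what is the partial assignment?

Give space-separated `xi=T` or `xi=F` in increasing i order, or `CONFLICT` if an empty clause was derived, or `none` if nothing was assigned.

unit clause [-2] forces x2=F; simplify:
  drop 2 from [2, 4] -> [4]
  drop 2 from [-4, 3, 2] -> [-4, 3]
  drop 2 from [1, -3, 2] -> [1, -3]
  satisfied 2 clause(s); 4 remain; assigned so far: [2]
unit clause [4] forces x4=T; simplify:
  drop -4 from [-4, 3] -> [3]
  drop -4 from [-4] -> [] (empty!)
  satisfied 1 clause(s); 3 remain; assigned so far: [2, 4]
CONFLICT (empty clause)

Answer: CONFLICT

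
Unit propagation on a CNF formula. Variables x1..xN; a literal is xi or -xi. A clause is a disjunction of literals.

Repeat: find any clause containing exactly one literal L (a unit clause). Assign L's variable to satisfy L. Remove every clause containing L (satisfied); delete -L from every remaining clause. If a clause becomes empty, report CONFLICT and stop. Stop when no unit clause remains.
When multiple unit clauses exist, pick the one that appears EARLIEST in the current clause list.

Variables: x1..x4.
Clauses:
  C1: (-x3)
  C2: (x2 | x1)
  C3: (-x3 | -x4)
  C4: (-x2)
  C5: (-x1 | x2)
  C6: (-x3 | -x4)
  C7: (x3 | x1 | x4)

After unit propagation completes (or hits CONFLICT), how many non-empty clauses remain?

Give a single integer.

unit clause [-3] forces x3=F; simplify:
  drop 3 from [3, 1, 4] -> [1, 4]
  satisfied 3 clause(s); 4 remain; assigned so far: [3]
unit clause [-2] forces x2=F; simplify:
  drop 2 from [2, 1] -> [1]
  drop 2 from [-1, 2] -> [-1]
  satisfied 1 clause(s); 3 remain; assigned so far: [2, 3]
unit clause [1] forces x1=T; simplify:
  drop -1 from [-1] -> [] (empty!)
  satisfied 2 clause(s); 1 remain; assigned so far: [1, 2, 3]
CONFLICT (empty clause)

Answer: 0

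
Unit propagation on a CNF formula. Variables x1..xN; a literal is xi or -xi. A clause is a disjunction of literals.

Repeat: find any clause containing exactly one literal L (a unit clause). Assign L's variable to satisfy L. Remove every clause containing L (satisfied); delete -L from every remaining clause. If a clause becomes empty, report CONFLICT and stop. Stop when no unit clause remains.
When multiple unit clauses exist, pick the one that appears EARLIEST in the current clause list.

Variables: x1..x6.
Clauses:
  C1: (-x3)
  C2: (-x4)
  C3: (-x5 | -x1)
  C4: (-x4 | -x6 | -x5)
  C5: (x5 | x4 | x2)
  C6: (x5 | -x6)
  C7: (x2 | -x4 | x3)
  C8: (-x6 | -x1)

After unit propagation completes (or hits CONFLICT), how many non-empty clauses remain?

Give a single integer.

Answer: 4

Derivation:
unit clause [-3] forces x3=F; simplify:
  drop 3 from [2, -4, 3] -> [2, -4]
  satisfied 1 clause(s); 7 remain; assigned so far: [3]
unit clause [-4] forces x4=F; simplify:
  drop 4 from [5, 4, 2] -> [5, 2]
  satisfied 3 clause(s); 4 remain; assigned so far: [3, 4]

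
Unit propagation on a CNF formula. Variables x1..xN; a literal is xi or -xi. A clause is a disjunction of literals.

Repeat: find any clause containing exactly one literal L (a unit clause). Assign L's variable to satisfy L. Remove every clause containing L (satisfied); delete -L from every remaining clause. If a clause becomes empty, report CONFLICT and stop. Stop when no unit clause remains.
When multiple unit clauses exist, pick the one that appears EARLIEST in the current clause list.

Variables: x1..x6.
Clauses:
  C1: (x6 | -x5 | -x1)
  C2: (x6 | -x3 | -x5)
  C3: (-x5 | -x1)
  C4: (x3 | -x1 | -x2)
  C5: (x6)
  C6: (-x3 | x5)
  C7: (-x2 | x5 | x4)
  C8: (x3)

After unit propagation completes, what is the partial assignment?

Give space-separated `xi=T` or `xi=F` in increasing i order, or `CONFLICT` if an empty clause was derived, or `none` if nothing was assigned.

Answer: x1=F x3=T x5=T x6=T

Derivation:
unit clause [6] forces x6=T; simplify:
  satisfied 3 clause(s); 5 remain; assigned so far: [6]
unit clause [3] forces x3=T; simplify:
  drop -3 from [-3, 5] -> [5]
  satisfied 2 clause(s); 3 remain; assigned so far: [3, 6]
unit clause [5] forces x5=T; simplify:
  drop -5 from [-5, -1] -> [-1]
  satisfied 2 clause(s); 1 remain; assigned so far: [3, 5, 6]
unit clause [-1] forces x1=F; simplify:
  satisfied 1 clause(s); 0 remain; assigned so far: [1, 3, 5, 6]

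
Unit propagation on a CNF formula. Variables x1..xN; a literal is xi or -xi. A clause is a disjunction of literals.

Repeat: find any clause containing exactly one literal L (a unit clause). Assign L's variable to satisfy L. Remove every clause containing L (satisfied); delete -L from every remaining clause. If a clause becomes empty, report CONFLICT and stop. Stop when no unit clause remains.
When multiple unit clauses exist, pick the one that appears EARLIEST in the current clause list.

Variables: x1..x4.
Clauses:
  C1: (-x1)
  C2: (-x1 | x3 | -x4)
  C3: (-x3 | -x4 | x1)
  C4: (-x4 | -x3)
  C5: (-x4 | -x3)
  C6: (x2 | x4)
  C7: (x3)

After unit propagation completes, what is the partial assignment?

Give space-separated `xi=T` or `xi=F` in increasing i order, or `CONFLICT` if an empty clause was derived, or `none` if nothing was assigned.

unit clause [-1] forces x1=F; simplify:
  drop 1 from [-3, -4, 1] -> [-3, -4]
  satisfied 2 clause(s); 5 remain; assigned so far: [1]
unit clause [3] forces x3=T; simplify:
  drop -3 from [-3, -4] -> [-4]
  drop -3 from [-4, -3] -> [-4]
  drop -3 from [-4, -3] -> [-4]
  satisfied 1 clause(s); 4 remain; assigned so far: [1, 3]
unit clause [-4] forces x4=F; simplify:
  drop 4 from [2, 4] -> [2]
  satisfied 3 clause(s); 1 remain; assigned so far: [1, 3, 4]
unit clause [2] forces x2=T; simplify:
  satisfied 1 clause(s); 0 remain; assigned so far: [1, 2, 3, 4]

Answer: x1=F x2=T x3=T x4=F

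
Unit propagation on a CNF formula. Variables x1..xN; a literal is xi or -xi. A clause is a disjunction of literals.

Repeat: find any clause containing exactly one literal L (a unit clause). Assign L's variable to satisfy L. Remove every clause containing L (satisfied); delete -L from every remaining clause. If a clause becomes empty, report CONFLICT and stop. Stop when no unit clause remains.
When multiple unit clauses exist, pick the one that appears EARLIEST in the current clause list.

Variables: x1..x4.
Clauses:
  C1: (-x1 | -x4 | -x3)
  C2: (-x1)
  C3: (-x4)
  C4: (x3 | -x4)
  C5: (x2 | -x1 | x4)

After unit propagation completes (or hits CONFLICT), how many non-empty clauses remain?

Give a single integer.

unit clause [-1] forces x1=F; simplify:
  satisfied 3 clause(s); 2 remain; assigned so far: [1]
unit clause [-4] forces x4=F; simplify:
  satisfied 2 clause(s); 0 remain; assigned so far: [1, 4]

Answer: 0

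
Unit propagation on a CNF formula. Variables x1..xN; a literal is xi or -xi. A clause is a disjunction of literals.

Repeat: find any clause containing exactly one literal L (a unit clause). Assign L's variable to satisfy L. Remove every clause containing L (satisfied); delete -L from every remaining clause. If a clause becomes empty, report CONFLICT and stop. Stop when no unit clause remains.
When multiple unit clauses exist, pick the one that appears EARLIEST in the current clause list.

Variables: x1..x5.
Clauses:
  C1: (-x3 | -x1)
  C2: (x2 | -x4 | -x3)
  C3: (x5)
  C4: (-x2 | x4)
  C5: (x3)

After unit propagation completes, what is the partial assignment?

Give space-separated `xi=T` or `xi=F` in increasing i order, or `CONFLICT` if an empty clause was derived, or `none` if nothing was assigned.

Answer: x1=F x3=T x5=T

Derivation:
unit clause [5] forces x5=T; simplify:
  satisfied 1 clause(s); 4 remain; assigned so far: [5]
unit clause [3] forces x3=T; simplify:
  drop -3 from [-3, -1] -> [-1]
  drop -3 from [2, -4, -3] -> [2, -4]
  satisfied 1 clause(s); 3 remain; assigned so far: [3, 5]
unit clause [-1] forces x1=F; simplify:
  satisfied 1 clause(s); 2 remain; assigned so far: [1, 3, 5]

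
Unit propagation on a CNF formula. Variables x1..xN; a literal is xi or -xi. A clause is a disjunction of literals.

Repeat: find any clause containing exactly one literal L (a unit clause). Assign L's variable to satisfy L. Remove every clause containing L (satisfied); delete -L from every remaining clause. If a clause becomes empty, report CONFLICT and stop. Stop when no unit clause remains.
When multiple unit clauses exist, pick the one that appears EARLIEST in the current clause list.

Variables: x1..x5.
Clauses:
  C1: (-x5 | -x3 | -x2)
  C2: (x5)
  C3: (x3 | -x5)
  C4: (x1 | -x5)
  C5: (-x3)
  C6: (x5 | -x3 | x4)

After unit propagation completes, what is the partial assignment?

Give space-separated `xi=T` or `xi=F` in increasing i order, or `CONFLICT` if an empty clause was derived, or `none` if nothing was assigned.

Answer: CONFLICT

Derivation:
unit clause [5] forces x5=T; simplify:
  drop -5 from [-5, -3, -2] -> [-3, -2]
  drop -5 from [3, -5] -> [3]
  drop -5 from [1, -5] -> [1]
  satisfied 2 clause(s); 4 remain; assigned so far: [5]
unit clause [3] forces x3=T; simplify:
  drop -3 from [-3, -2] -> [-2]
  drop -3 from [-3] -> [] (empty!)
  satisfied 1 clause(s); 3 remain; assigned so far: [3, 5]
CONFLICT (empty clause)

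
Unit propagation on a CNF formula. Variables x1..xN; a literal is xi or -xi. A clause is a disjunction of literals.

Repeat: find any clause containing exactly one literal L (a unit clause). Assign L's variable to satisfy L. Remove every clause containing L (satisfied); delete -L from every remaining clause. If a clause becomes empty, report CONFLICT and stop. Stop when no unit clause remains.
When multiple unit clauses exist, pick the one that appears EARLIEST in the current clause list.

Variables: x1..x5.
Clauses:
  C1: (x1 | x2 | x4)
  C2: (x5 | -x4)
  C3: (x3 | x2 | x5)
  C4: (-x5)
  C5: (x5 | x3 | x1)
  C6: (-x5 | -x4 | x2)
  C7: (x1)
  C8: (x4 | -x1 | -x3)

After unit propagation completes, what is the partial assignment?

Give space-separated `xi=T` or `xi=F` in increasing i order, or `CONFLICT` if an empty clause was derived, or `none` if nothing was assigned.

Answer: x1=T x2=T x3=F x4=F x5=F

Derivation:
unit clause [-5] forces x5=F; simplify:
  drop 5 from [5, -4] -> [-4]
  drop 5 from [3, 2, 5] -> [3, 2]
  drop 5 from [5, 3, 1] -> [3, 1]
  satisfied 2 clause(s); 6 remain; assigned so far: [5]
unit clause [-4] forces x4=F; simplify:
  drop 4 from [1, 2, 4] -> [1, 2]
  drop 4 from [4, -1, -3] -> [-1, -3]
  satisfied 1 clause(s); 5 remain; assigned so far: [4, 5]
unit clause [1] forces x1=T; simplify:
  drop -1 from [-1, -3] -> [-3]
  satisfied 3 clause(s); 2 remain; assigned so far: [1, 4, 5]
unit clause [-3] forces x3=F; simplify:
  drop 3 from [3, 2] -> [2]
  satisfied 1 clause(s); 1 remain; assigned so far: [1, 3, 4, 5]
unit clause [2] forces x2=T; simplify:
  satisfied 1 clause(s); 0 remain; assigned so far: [1, 2, 3, 4, 5]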